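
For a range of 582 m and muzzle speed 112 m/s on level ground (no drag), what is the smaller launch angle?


sin(2*theta) = R*g/v0^2 = 582*9.81/112^2 = 0.455151, theta = arcsin(0.455151)/2 = 13.54°

13.54 degrees


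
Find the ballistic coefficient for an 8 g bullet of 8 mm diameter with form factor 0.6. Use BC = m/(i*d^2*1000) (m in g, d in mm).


BC = m/(i*d^2*1000) = 8/(0.6 * 8^2 * 1000) = 0.0002083

0.0002083


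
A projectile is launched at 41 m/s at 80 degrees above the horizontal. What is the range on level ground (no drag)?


R = v0^2 * sin(2*theta) / g = 41^2 * sin(2*80°) / 9.81 = 58.61 m

58.61 m


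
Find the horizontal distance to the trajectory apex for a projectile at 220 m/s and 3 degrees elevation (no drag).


R = v0^2*sin(2*theta)/g = 220^2*sin(2*3°)/9.81 = 515.716 m
apex_dist = R/2 = 515.716/2 = 257.9 m

257.9 m


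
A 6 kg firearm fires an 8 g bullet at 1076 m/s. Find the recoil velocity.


v_recoil = m_p * v_p / m_gun = 0.008 * 1076 / 6 = 1.435 m/s

1.435 m/s


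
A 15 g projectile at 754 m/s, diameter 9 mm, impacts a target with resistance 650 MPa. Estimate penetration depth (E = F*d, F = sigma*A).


A = pi*(d/2)^2 = pi*(9/2)^2 = 63.6173 mm^2
E = 0.5*m*v^2 = 0.5*0.015*754^2 = 4263.87 J
depth = E/(sigma*A) = 4263.87 J / (650 MPa * 63.6173 mm^2) = 4263.87/(650 * 63.6173) m = 0.103114 m ≈ 103.1 mm

103.1 mm


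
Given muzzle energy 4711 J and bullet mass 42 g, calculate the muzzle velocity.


v = sqrt(2*E/m) = sqrt(2*4711/0.042) = 473.6 m/s

473.6 m/s


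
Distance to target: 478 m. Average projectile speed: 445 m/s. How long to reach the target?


t = d/v = 478/445 = 1.074 s

1.074 s


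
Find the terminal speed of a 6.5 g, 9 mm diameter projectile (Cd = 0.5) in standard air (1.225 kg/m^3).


A = pi*(d/2)^2 = pi*(9/2000)^2 = 6.36173e-05 m^2
vt = sqrt(2mg/(Cd*rho*A)) = sqrt(2*0.0065*9.81/(0.5 * 1.225 * 6.36173e-05)) = 57.21 m/s

57.21 m/s


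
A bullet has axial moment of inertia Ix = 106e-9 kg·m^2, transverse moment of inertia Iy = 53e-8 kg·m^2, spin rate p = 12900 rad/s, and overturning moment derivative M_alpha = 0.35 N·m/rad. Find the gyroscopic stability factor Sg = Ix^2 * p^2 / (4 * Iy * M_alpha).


Sg = Ix^2 * p^2 / (4 * Iy * M_alpha) = (106e-9)^2 * 12900^2 / (4 * 53e-8 * 0.35) = 2.52

2.52


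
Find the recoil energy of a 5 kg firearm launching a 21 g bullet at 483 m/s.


v_r = m_p*v_p/m_gun = 0.021*483/5 = 2.0286 m/s, E_r = 0.5*m_gun*v_r^2 = 0.5*5*2.0286^2 = 10.29 J

10.29 J


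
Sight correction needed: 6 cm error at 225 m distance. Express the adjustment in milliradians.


1 mrad subtends 1 cm per 10 m of range, so adj = error_cm / (dist_m / 10) = 6 / (225/10) = 0.2667 mrad

0.2667 mrad


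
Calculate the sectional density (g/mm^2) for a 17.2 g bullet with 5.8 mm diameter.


SD = m/d^2 = 17.2/5.8^2 = 0.5113 g/mm^2

0.5113 g/mm^2


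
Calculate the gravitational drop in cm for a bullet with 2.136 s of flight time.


drop = 0.5*g*t^2 = 0.5*9.81*2.136^2 = 22.379 m ≈ 2238 cm

2238 cm


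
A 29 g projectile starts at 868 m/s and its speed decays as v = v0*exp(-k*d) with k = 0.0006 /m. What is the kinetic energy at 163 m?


v = v0*exp(-k*d) = 868*exp(-0.0006*163) = 787.129 m/s
E = 0.5*m*v^2 = 0.5*0.029*787.129^2 = 8984 J

8984 J


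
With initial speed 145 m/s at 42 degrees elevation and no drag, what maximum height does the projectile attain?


H = (v0*sin(theta))^2 / (2g) = (145*sin(42°))^2 / (2*9.81) = 479.8 m

479.8 m


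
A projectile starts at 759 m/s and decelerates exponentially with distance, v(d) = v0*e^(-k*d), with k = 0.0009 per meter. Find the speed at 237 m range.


v = v0*exp(-k*d) = 759*exp(-0.0009*237) = 613.2 m/s

613.2 m/s


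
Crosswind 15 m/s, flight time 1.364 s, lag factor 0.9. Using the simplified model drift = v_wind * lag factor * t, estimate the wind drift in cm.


drift = v_wind * lag * t = 15 * 0.9 * 1.364 = 18.414 m ≈ 1841 cm

1841 cm


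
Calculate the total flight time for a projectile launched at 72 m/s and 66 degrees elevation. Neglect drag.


T = 2*v0*sin(theta)/g = 2*72*sin(66°)/9.81 = 13.41 s

13.41 s


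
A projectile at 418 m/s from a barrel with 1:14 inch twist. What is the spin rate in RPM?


twist_m = 14*0.0254 = 0.3556 m
spin = v/twist = 418/0.3556 = 1175.478 rev/s
RPM = spin*60 = 1175.478*60 ≈ 70529 RPM

70529 RPM


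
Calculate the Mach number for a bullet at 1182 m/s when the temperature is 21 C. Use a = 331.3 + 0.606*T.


a = 331.3 + 0.606*(21) = 344.026 m/s
M = v/a = 1182/344.026 = 3.436

3.436


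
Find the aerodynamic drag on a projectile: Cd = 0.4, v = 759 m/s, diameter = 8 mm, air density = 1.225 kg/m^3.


A = pi*(d/2)^2 = pi*(8/2000)^2 = 5.02655e-05 m^2
Fd = 0.5*Cd*rho*A*v^2 = 0.5*0.4*1.225*5.02655e-05*759^2 = 7.094 N

7.094 N


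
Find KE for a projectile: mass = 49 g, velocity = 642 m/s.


E = 0.5*m*v^2 = 0.5*0.049*642^2 = 10098 J

10098 J


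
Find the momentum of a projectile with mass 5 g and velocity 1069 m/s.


p = m*v = 0.005*1069 = 5.345 kg·m/s

5.345 kg·m/s


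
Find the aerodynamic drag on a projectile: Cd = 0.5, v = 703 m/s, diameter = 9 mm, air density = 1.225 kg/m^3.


A = pi*(d/2)^2 = pi*(9/2000)^2 = 6.36173e-05 m^2
Fd = 0.5*Cd*rho*A*v^2 = 0.5*0.5*1.225*6.36173e-05*703^2 = 9.629 N

9.629 N


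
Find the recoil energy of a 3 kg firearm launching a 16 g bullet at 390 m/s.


v_r = m_p*v_p/m_gun = 0.016*390/3 = 2.08 m/s, E_r = 0.5*m_gun*v_r^2 = 0.5*3*2.08^2 = 6.49 J

6.49 J


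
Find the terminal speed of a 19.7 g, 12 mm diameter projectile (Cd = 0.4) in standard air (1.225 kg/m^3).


A = pi*(d/2)^2 = pi*(12/2000)^2 = 1.13097e-04 m^2
vt = sqrt(2mg/(Cd*rho*A)) = sqrt(2*0.0197*9.81/(0.4 * 1.225 * 1.13097e-04)) = 83.51 m/s

83.51 m/s


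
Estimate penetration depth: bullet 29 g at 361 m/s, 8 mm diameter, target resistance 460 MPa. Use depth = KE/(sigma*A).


A = pi*(d/2)^2 = pi*(8/2)^2 = 50.2655 mm^2
E = 0.5*m*v^2 = 0.5*0.029*361^2 = 1889.65 J
depth = E/(sigma*A) = 1889.65 J / (460 MPa * 50.2655 mm^2) = 1889.65/(460 * 50.2655) m = 0.081725 m ≈ 81.72 mm

81.72 mm


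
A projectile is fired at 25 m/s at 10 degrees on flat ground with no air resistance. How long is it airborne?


T = 2*v0*sin(theta)/g = 2*25*sin(10°)/9.81 = 0.8851 s

0.8851 s


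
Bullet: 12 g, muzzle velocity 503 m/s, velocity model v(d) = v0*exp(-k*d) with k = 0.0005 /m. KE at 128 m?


v = v0*exp(-k*d) = 503*exp(-0.0005*128) = 471.817 m/s
E = 0.5*m*v^2 = 0.5*0.012*471.817^2 = 1336 J

1336 J


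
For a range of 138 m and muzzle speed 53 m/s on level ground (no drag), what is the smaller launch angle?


sin(2*theta) = R*g/v0^2 = 138*9.81/53^2 = 0.481944, theta = arcsin(0.481944)/2 = 14.41°

14.41 degrees


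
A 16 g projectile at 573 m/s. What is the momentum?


p = m*v = 0.016*573 = 9.168 kg·m/s

9.168 kg·m/s


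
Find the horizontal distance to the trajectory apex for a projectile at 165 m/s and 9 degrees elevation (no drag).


R = v0^2*sin(2*theta)/g = 165^2*sin(2*9°)/9.81 = 857.593 m
apex_dist = R/2 = 857.593/2 = 428.8 m

428.8 m


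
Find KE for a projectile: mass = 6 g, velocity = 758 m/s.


E = 0.5*m*v^2 = 0.5*0.006*758^2 = 1724 J

1724 J


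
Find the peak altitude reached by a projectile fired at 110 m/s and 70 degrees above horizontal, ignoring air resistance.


H = (v0*sin(theta))^2 / (2g) = (110*sin(70°))^2 / (2*9.81) = 544.6 m

544.6 m


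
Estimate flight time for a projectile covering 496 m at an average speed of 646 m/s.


t = d/v = 496/646 = 0.7678 s

0.7678 s


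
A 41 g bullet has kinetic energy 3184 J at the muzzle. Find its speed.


v = sqrt(2*E/m) = sqrt(2*3184/0.041) = 394.1 m/s

394.1 m/s


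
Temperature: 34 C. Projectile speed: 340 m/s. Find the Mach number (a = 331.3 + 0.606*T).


a = 331.3 + 0.606*(34) = 351.904 m/s
M = v/a = 340/351.904 = 0.9662

0.9662


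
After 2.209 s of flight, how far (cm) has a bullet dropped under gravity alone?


drop = 0.5*g*t^2 = 0.5*9.81*2.209^2 = 23.9348 m ≈ 2393 cm

2393 cm


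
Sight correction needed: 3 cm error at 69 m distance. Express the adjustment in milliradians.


1 mrad subtends 1 cm per 10 m of range, so adj = error_cm / (dist_m / 10) = 3 / (69/10) = 0.4348 mrad

0.4348 mrad


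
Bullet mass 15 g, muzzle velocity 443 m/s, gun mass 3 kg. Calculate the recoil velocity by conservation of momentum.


v_recoil = m_p * v_p / m_gun = 0.015 * 443 / 3 = 2.215 m/s

2.215 m/s


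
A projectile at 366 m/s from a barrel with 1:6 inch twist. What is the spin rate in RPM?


twist_m = 6*0.0254 = 0.1524 m
spin = v/twist = 366/0.1524 = 2401.575 rev/s
RPM = spin*60 = 2401.575*60 ≈ 144094 RPM

144094 RPM


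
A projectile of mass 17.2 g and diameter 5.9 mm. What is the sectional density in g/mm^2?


SD = m/d^2 = 17.2/5.9^2 = 0.4941 g/mm^2

0.4941 g/mm^2


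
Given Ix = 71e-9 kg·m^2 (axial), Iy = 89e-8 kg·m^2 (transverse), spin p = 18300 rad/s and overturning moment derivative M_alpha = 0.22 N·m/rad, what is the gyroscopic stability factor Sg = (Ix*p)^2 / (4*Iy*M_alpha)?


Sg = Ix^2 * p^2 / (4 * Iy * M_alpha) = (71e-9)^2 * 18300^2 / (4 * 89e-8 * 0.22) = 2.155

2.155


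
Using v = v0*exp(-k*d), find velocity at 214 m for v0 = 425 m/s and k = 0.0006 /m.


v = v0*exp(-k*d) = 425*exp(-0.0006*214) = 373.8 m/s

373.8 m/s


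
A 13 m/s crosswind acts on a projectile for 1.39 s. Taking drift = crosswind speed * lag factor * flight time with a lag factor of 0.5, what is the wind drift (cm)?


drift = v_wind * lag * t = 13 * 0.5 * 1.39 = 9.035 m ≈ 903.5 cm

903.5 cm


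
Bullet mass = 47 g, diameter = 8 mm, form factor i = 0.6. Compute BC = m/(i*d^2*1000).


BC = m/(i*d^2*1000) = 47/(0.6 * 8^2 * 1000) = 0.001224

0.001224


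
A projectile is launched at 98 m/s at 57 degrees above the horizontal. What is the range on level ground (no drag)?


R = v0^2 * sin(2*theta) / g = 98^2 * sin(2*57°) / 9.81 = 894.4 m

894.4 m


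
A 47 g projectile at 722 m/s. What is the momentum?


p = m*v = 0.047*722 = 33.93 kg·m/s

33.93 kg·m/s


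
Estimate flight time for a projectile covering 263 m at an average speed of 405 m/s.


t = d/v = 263/405 = 0.6494 s

0.6494 s


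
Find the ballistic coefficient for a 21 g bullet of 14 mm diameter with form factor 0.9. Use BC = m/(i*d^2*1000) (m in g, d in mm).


BC = m/(i*d^2*1000) = 21/(0.9 * 14^2 * 1000) = 0.000119

0.000119


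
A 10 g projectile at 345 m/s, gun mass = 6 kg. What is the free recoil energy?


v_r = m_p*v_p/m_gun = 0.01*345/6 = 0.575 m/s, E_r = 0.5*m_gun*v_r^2 = 0.5*6*0.575^2 = 0.9919 J

0.9919 J


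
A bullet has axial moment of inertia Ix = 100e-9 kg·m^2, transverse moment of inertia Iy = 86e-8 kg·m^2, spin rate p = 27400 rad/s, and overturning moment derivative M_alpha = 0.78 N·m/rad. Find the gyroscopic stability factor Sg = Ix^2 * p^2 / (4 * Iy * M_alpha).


Sg = Ix^2 * p^2 / (4 * Iy * M_alpha) = (100e-9)^2 * 27400^2 / (4 * 86e-8 * 0.78) = 2.798

2.798


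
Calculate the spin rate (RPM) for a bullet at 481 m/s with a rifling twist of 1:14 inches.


twist_m = 14*0.0254 = 0.3556 m
spin = v/twist = 481/0.3556 = 1352.643 rev/s
RPM = spin*60 = 1352.643*60 ≈ 81159 RPM

81159 RPM


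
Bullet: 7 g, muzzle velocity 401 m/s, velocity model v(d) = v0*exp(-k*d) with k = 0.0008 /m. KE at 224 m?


v = v0*exp(-k*d) = 401*exp(-0.0008*224) = 335.211 m/s
E = 0.5*m*v^2 = 0.5*0.007*335.211^2 = 393.3 J

393.3 J


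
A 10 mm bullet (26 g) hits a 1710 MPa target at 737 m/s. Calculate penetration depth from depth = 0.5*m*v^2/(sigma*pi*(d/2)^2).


A = pi*(d/2)^2 = pi*(10/2)^2 = 78.5398 mm^2
E = 0.5*m*v^2 = 0.5*0.026*737^2 = 7061.2 J
depth = E/(sigma*A) = 7061.2 J / (1710 MPa * 78.5398 mm^2) = 7061.2/(1710 * 78.5398) m = 0.0525766 m ≈ 52.58 mm

52.58 mm


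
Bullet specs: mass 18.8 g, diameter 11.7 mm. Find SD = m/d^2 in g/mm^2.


SD = m/d^2 = 18.8/11.7^2 = 0.1373 g/mm^2

0.1373 g/mm^2


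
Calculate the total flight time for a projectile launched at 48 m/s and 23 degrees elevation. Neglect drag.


T = 2*v0*sin(theta)/g = 2*48*sin(23°)/9.81 = 3.824 s

3.824 s


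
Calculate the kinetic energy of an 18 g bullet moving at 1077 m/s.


E = 0.5*m*v^2 = 0.5*0.018*1077^2 = 10439 J

10439 J


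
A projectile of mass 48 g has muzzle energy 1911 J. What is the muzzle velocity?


v = sqrt(2*E/m) = sqrt(2*1911/0.048) = 282.2 m/s

282.2 m/s


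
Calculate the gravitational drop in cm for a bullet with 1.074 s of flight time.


drop = 0.5*g*t^2 = 0.5*9.81*1.074^2 = 5.6578 m ≈ 565.8 cm

565.8 cm


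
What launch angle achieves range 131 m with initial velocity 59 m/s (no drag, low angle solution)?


sin(2*theta) = R*g/v0^2 = 131*9.81/59^2 = 0.369178, theta = arcsin(0.369178)/2 = 10.83°

10.83 degrees


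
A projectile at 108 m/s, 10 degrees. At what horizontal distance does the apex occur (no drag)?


R = v0^2*sin(2*theta)/g = 108^2*sin(2*10°)/9.81 = 406.659 m
apex_dist = R/2 = 406.659/2 = 203.3 m

203.3 m


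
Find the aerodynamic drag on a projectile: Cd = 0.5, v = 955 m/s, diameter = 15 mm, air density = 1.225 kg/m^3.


A = pi*(d/2)^2 = pi*(15/2000)^2 = 1.76715e-04 m^2
Fd = 0.5*Cd*rho*A*v^2 = 0.5*0.5*1.225*1.76715e-04*955^2 = 49.36 N

49.36 N


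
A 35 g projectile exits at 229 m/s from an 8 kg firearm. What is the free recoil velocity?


v_recoil = m_p * v_p / m_gun = 0.035 * 229 / 8 = 1.002 m/s

1.002 m/s


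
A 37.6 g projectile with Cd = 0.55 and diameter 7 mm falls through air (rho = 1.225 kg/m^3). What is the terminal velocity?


A = pi*(d/2)^2 = pi*(7/2000)^2 = 3.84845e-05 m^2
vt = sqrt(2mg/(Cd*rho*A)) = sqrt(2*0.0376*9.81/(0.55 * 1.225 * 3.84845e-05)) = 168.7 m/s

168.7 m/s


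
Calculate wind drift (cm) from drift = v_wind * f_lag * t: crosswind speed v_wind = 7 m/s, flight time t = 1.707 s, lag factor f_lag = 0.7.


drift = v_wind * lag * t = 7 * 0.7 * 1.707 = 8.3643 m ≈ 836.4 cm

836.4 cm


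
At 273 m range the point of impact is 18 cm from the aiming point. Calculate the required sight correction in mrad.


1 mrad subtends 1 cm per 10 m of range, so adj = error_cm / (dist_m / 10) = 18 / (273/10) = 0.6593 mrad

0.6593 mrad


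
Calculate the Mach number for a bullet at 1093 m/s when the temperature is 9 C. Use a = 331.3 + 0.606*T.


a = 331.3 + 0.606*(9) = 336.754 m/s
M = v/a = 1093/336.754 = 3.246

3.246


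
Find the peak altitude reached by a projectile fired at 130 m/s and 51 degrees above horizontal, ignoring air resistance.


H = (v0*sin(theta))^2 / (2g) = (130*sin(51°))^2 / (2*9.81) = 520.2 m

520.2 m


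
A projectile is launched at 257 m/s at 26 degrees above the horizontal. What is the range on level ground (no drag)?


R = v0^2 * sin(2*theta) / g = 257^2 * sin(2*26°) / 9.81 = 5306 m

5306 m


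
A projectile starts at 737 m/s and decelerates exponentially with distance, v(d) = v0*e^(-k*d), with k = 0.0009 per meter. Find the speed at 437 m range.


v = v0*exp(-k*d) = 737*exp(-0.0009*437) = 497.3 m/s

497.3 m/s


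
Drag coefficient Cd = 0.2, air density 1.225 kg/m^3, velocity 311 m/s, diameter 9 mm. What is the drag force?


A = pi*(d/2)^2 = pi*(9/2000)^2 = 6.36173e-05 m^2
Fd = 0.5*Cd*rho*A*v^2 = 0.5*0.2*1.225*6.36173e-05*311^2 = 0.7538 N

0.7538 N


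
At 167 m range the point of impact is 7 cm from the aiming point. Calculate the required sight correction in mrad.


1 mrad subtends 1 cm per 10 m of range, so adj = error_cm / (dist_m / 10) = 7 / (167/10) = 0.4192 mrad

0.4192 mrad


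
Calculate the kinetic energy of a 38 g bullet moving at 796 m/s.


E = 0.5*m*v^2 = 0.5*0.038*796^2 = 12039 J

12039 J


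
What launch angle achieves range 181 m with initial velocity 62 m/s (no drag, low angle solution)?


sin(2*theta) = R*g/v0^2 = 181*9.81/62^2 = 0.461917, theta = arcsin(0.461917)/2 = 13.76°

13.76 degrees


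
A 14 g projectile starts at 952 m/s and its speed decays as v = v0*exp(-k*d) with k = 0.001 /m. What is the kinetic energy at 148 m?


v = v0*exp(-k*d) = 952*exp(-0.001*148) = 821.034 m/s
E = 0.5*m*v^2 = 0.5*0.014*821.034^2 = 4719 J

4719 J


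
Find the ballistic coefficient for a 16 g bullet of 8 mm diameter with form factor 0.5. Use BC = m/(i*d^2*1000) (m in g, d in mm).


BC = m/(i*d^2*1000) = 16/(0.5 * 8^2 * 1000) = 0.0005

0.0005


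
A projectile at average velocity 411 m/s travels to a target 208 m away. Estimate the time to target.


t = d/v = 208/411 = 0.5061 s

0.5061 s


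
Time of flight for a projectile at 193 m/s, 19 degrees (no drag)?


T = 2*v0*sin(theta)/g = 2*193*sin(19°)/9.81 = 12.81 s

12.81 s


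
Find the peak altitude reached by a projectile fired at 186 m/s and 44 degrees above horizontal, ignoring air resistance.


H = (v0*sin(theta))^2 / (2g) = (186*sin(44°))^2 / (2*9.81) = 850.9 m

850.9 m


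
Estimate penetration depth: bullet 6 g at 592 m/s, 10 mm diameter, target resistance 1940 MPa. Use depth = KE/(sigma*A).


A = pi*(d/2)^2 = pi*(10/2)^2 = 78.5398 mm^2
E = 0.5*m*v^2 = 0.5*0.006*592^2 = 1051.39 J
depth = E/(sigma*A) = 1051.39 J / (1940 MPa * 78.5398 mm^2) = 1051.39/(1940 * 78.5398) m = 0.00690038 m ≈ 6.9 mm

6.9 mm


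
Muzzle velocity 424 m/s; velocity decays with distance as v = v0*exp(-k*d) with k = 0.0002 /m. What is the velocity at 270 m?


v = v0*exp(-k*d) = 424*exp(-0.0002*270) = 401.7 m/s

401.7 m/s


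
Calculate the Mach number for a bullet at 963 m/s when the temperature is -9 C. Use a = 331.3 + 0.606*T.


a = 331.3 + 0.606*(-9) = 325.846 m/s
M = v/a = 963/325.846 = 2.955

2.955


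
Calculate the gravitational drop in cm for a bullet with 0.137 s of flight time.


drop = 0.5*g*t^2 = 0.5*9.81*0.137^2 = 0.0920619 m ≈ 9.206 cm

9.206 cm


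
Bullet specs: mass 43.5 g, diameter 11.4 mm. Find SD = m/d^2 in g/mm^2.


SD = m/d^2 = 43.5/11.4^2 = 0.3347 g/mm^2

0.3347 g/mm^2


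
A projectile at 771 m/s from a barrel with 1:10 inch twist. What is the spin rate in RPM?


twist_m = 10*0.0254 = 0.254 m
spin = v/twist = 771/0.254 = 3035.433 rev/s
RPM = spin*60 = 3035.433*60 ≈ 182126 RPM

182126 RPM


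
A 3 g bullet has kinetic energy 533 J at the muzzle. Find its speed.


v = sqrt(2*E/m) = sqrt(2*533/0.003) = 596.1 m/s

596.1 m/s


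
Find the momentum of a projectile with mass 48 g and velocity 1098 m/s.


p = m*v = 0.048*1098 = 52.7 kg·m/s

52.7 kg·m/s


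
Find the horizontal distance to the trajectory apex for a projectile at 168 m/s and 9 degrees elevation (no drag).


R = v0^2*sin(2*theta)/g = 168^2*sin(2*9°)/9.81 = 889.062 m
apex_dist = R/2 = 889.062/2 = 444.5 m

444.5 m


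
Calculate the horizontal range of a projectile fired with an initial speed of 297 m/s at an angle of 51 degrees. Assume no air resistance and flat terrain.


R = v0^2 * sin(2*theta) / g = 297^2 * sin(2*51°) / 9.81 = 8795 m

8795 m


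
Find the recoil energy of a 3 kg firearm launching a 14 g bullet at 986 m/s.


v_r = m_p*v_p/m_gun = 0.014*986/3 = 4.60133 m/s, E_r = 0.5*m_gun*v_r^2 = 0.5*3*4.60133^2 = 31.76 J

31.76 J


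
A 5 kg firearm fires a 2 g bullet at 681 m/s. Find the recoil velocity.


v_recoil = m_p * v_p / m_gun = 0.002 * 681 / 5 = 0.2724 m/s

0.2724 m/s


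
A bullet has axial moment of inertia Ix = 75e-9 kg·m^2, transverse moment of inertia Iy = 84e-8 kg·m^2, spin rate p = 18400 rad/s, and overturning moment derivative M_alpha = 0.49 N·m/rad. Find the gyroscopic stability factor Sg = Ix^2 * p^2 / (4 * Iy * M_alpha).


Sg = Ix^2 * p^2 / (4 * Iy * M_alpha) = (75e-9)^2 * 18400^2 / (4 * 84e-8 * 0.49) = 1.157

1.157


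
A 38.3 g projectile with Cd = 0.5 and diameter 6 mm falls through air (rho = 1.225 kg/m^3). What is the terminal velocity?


A = pi*(d/2)^2 = pi*(6/2000)^2 = 2.82743e-05 m^2
vt = sqrt(2mg/(Cd*rho*A)) = sqrt(2*0.0383*9.81/(0.5 * 1.225 * 2.82743e-05)) = 208.3 m/s

208.3 m/s


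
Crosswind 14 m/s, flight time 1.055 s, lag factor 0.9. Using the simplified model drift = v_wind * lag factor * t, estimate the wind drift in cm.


drift = v_wind * lag * t = 14 * 0.9 * 1.055 = 13.293 m ≈ 1329 cm

1329 cm


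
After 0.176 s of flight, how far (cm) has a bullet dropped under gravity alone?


drop = 0.5*g*t^2 = 0.5*9.81*0.176^2 = 0.151937 m ≈ 15.19 cm

15.19 cm


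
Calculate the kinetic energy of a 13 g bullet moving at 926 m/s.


E = 0.5*m*v^2 = 0.5*0.013*926^2 = 5574 J

5574 J


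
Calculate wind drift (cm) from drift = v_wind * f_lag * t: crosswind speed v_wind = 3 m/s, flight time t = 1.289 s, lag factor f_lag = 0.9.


drift = v_wind * lag * t = 3 * 0.9 * 1.289 = 3.4803 m ≈ 348 cm

348 cm


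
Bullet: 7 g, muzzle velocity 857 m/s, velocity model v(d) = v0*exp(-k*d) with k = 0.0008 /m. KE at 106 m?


v = v0*exp(-k*d) = 857*exp(-0.0008*106) = 787.322 m/s
E = 0.5*m*v^2 = 0.5*0.007*787.322^2 = 2170 J

2170 J


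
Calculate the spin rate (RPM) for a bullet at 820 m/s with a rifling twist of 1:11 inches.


twist_m = 11*0.0254 = 0.2794 m
spin = v/twist = 820/0.2794 = 2934.86 rev/s
RPM = spin*60 = 2934.86*60 ≈ 176092 RPM

176092 RPM


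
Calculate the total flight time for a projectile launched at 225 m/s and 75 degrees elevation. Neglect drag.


T = 2*v0*sin(theta)/g = 2*225*sin(75°)/9.81 = 44.31 s

44.31 s


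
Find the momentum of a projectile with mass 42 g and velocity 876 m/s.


p = m*v = 0.042*876 = 36.79 kg·m/s

36.79 kg·m/s


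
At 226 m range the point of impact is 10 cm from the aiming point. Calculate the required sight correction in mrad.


1 mrad subtends 1 cm per 10 m of range, so adj = error_cm / (dist_m / 10) = 10 / (226/10) = 0.4425 mrad

0.4425 mrad


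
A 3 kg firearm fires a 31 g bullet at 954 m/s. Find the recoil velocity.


v_recoil = m_p * v_p / m_gun = 0.031 * 954 / 3 = 9.858 m/s

9.858 m/s


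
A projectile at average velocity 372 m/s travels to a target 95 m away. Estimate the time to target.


t = d/v = 95/372 = 0.2554 s

0.2554 s


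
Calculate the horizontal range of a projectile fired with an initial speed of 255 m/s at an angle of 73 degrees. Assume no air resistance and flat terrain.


R = v0^2 * sin(2*theta) / g = 255^2 * sin(2*73°) / 9.81 = 3707 m

3707 m


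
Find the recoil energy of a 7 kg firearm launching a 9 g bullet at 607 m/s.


v_r = m_p*v_p/m_gun = 0.009*607/7 = 0.780429 m/s, E_r = 0.5*m_gun*v_r^2 = 0.5*7*0.780429^2 = 2.132 J

2.132 J


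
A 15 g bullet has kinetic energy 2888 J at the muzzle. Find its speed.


v = sqrt(2*E/m) = sqrt(2*2888/0.015) = 620.5 m/s

620.5 m/s


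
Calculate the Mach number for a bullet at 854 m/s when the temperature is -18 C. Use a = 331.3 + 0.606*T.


a = 331.3 + 0.606*(-18) = 320.392 m/s
M = v/a = 854/320.392 = 2.665

2.665


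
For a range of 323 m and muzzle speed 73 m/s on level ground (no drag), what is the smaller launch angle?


sin(2*theta) = R*g/v0^2 = 323*9.81/73^2 = 0.594601, theta = arcsin(0.594601)/2 = 18.24°

18.24 degrees


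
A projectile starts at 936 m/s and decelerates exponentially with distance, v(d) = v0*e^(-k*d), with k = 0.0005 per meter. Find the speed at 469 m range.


v = v0*exp(-k*d) = 936*exp(-0.0005*469) = 740.3 m/s

740.3 m/s


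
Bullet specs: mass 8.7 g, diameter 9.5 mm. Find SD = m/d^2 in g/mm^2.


SD = m/d^2 = 8.7/9.5^2 = 0.0964 g/mm^2

0.0964 g/mm^2


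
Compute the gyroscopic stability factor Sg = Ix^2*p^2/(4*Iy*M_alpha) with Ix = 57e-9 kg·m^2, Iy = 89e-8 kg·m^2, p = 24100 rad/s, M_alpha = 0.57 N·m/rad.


Sg = Ix^2 * p^2 / (4 * Iy * M_alpha) = (57e-9)^2 * 24100^2 / (4 * 89e-8 * 0.57) = 0.9299

0.9299


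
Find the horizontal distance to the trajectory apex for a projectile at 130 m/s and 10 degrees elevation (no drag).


R = v0^2*sin(2*theta)/g = 130^2*sin(2*10°)/9.81 = 589.209 m
apex_dist = R/2 = 589.209/2 = 294.6 m

294.6 m


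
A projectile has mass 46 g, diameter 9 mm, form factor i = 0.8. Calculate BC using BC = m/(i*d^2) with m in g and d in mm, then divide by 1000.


BC = m/(i*d^2*1000) = 46/(0.8 * 9^2 * 1000) = 0.0007099

0.0007099


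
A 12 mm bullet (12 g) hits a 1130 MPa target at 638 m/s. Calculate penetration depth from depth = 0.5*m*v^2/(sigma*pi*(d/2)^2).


A = pi*(d/2)^2 = pi*(12/2)^2 = 113.097 mm^2
E = 0.5*m*v^2 = 0.5*0.012*638^2 = 2442.26 J
depth = E/(sigma*A) = 2442.26 J / (1130 MPa * 113.097 mm^2) = 2442.26/(1130 * 113.097) m = 0.01911 m ≈ 19.11 mm

19.11 mm


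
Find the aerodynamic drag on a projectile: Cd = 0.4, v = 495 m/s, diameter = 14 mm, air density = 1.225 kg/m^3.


A = pi*(d/2)^2 = pi*(14/2000)^2 = 1.53938e-04 m^2
Fd = 0.5*Cd*rho*A*v^2 = 0.5*0.4*1.225*1.53938e-04*495^2 = 9.241 N

9.241 N


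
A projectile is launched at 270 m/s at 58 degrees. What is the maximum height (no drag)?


H = (v0*sin(theta))^2 / (2g) = (270*sin(58°))^2 / (2*9.81) = 2672 m

2672 m


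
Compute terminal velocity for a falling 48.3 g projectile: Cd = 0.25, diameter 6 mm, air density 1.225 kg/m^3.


A = pi*(d/2)^2 = pi*(6/2000)^2 = 2.82743e-05 m^2
vt = sqrt(2mg/(Cd*rho*A)) = sqrt(2*0.0483*9.81/(0.25 * 1.225 * 2.82743e-05)) = 330.8 m/s

330.8 m/s


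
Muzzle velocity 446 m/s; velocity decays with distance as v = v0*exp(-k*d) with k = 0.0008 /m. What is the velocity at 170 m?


v = v0*exp(-k*d) = 446*exp(-0.0008*170) = 389.3 m/s

389.3 m/s


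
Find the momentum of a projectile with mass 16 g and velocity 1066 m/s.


p = m*v = 0.016*1066 = 17.06 kg·m/s

17.06 kg·m/s


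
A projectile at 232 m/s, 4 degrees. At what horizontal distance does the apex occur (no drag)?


R = v0^2*sin(2*theta)/g = 232^2*sin(2*4°)/9.81 = 763.594 m
apex_dist = R/2 = 763.594/2 = 381.8 m

381.8 m


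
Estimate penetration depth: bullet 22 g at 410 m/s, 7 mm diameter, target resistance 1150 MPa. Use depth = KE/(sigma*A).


A = pi*(d/2)^2 = pi*(7/2)^2 = 38.4845 mm^2
E = 0.5*m*v^2 = 0.5*0.022*410^2 = 1849.1 J
depth = E/(sigma*A) = 1849.1 J / (1150 MPa * 38.4845 mm^2) = 1849.1/(1150 * 38.4845) m = 0.0417808 m ≈ 41.78 mm

41.78 mm


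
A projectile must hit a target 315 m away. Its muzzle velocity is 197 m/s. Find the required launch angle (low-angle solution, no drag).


sin(2*theta) = R*g/v0^2 = 315*9.81/197^2 = 0.0796246, theta = arcsin(0.0796246)/2 = 2.283°

2.283 degrees


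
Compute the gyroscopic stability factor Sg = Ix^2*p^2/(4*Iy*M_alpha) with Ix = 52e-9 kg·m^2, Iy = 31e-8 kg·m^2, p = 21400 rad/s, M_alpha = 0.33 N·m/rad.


Sg = Ix^2 * p^2 / (4 * Iy * M_alpha) = (52e-9)^2 * 21400^2 / (4 * 31e-8 * 0.33) = 3.026

3.026


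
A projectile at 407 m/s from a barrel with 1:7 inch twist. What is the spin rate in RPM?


twist_m = 7*0.0254 = 0.1778 m
spin = v/twist = 407/0.1778 = 2289.089 rev/s
RPM = spin*60 = 2289.089*60 ≈ 137345 RPM

137345 RPM


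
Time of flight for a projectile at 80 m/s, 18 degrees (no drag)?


T = 2*v0*sin(theta)/g = 2*80*sin(18°)/9.81 = 5.04 s

5.04 s


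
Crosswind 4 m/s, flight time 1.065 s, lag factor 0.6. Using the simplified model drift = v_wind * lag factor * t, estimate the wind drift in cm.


drift = v_wind * lag * t = 4 * 0.6 * 1.065 = 2.556 m ≈ 255.6 cm

255.6 cm


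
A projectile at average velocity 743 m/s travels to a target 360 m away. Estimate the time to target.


t = d/v = 360/743 = 0.4845 s

0.4845 s


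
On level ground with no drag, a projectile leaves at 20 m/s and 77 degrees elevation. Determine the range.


R = v0^2 * sin(2*theta) / g = 20^2 * sin(2*77°) / 9.81 = 17.87 m

17.87 m


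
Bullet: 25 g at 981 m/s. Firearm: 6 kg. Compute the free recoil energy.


v_r = m_p*v_p/m_gun = 0.025*981/6 = 4.0875 m/s, E_r = 0.5*m_gun*v_r^2 = 0.5*6*4.0875^2 = 50.12 J

50.12 J


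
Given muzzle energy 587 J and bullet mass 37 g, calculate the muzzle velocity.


v = sqrt(2*E/m) = sqrt(2*587/0.037) = 178.1 m/s

178.1 m/s


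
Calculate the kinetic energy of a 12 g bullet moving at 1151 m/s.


E = 0.5*m*v^2 = 0.5*0.012*1151^2 = 7949 J

7949 J


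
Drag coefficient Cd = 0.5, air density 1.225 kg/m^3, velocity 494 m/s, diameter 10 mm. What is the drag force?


A = pi*(d/2)^2 = pi*(10/2000)^2 = 7.85398e-05 m^2
Fd = 0.5*Cd*rho*A*v^2 = 0.5*0.5*1.225*7.85398e-05*494^2 = 5.87 N

5.87 N


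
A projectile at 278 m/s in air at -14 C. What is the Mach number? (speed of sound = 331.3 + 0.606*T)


a = 331.3 + 0.606*(-14) = 322.816 m/s
M = v/a = 278/322.816 = 0.8612

0.8612


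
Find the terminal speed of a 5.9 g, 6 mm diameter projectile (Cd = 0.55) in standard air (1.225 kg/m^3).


A = pi*(d/2)^2 = pi*(6/2000)^2 = 2.82743e-05 m^2
vt = sqrt(2mg/(Cd*rho*A)) = sqrt(2*0.0059*9.81/(0.55 * 1.225 * 2.82743e-05)) = 77.95 m/s

77.95 m/s


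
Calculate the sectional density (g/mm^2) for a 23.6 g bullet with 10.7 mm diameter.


SD = m/d^2 = 23.6/10.7^2 = 0.2061 g/mm^2

0.2061 g/mm^2


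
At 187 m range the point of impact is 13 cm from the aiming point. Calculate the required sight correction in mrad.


1 mrad subtends 1 cm per 10 m of range, so adj = error_cm / (dist_m / 10) = 13 / (187/10) = 0.6952 mrad

0.6952 mrad


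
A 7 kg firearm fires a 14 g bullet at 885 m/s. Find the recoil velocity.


v_recoil = m_p * v_p / m_gun = 0.014 * 885 / 7 = 1.77 m/s

1.77 m/s


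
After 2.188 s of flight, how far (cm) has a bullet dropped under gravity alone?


drop = 0.5*g*t^2 = 0.5*9.81*2.188^2 = 23.4819 m ≈ 2348 cm

2348 cm


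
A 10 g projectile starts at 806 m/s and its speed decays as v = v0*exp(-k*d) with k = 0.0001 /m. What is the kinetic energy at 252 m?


v = v0*exp(-k*d) = 806*exp(-0.0001*252) = 785.943 m/s
E = 0.5*m*v^2 = 0.5*0.01*785.943^2 = 3089 J

3089 J


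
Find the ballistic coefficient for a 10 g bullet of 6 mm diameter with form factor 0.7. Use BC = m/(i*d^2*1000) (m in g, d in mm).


BC = m/(i*d^2*1000) = 10/(0.7 * 6^2 * 1000) = 0.0003968

0.0003968


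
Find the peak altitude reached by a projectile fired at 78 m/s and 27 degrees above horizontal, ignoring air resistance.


H = (v0*sin(theta))^2 / (2g) = (78*sin(27°))^2 / (2*9.81) = 63.91 m

63.91 m


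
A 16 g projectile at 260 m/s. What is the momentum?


p = m*v = 0.016*260 = 4.16 kg·m/s

4.16 kg·m/s


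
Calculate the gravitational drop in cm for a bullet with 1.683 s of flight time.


drop = 0.5*g*t^2 = 0.5*9.81*1.683^2 = 13.8934 m ≈ 1389 cm

1389 cm


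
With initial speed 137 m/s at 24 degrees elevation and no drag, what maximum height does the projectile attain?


H = (v0*sin(theta))^2 / (2g) = (137*sin(24°))^2 / (2*9.81) = 158.3 m

158.3 m


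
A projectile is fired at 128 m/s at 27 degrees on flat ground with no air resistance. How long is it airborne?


T = 2*v0*sin(theta)/g = 2*128*sin(27°)/9.81 = 11.85 s

11.85 s


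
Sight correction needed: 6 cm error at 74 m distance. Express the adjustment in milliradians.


1 mrad subtends 1 cm per 10 m of range, so adj = error_cm / (dist_m / 10) = 6 / (74/10) = 0.8108 mrad

0.8108 mrad


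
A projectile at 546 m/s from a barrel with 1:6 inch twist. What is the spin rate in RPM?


twist_m = 6*0.0254 = 0.1524 m
spin = v/twist = 546/0.1524 = 3582.677 rev/s
RPM = spin*60 = 3582.677*60 ≈ 214961 RPM

214961 RPM


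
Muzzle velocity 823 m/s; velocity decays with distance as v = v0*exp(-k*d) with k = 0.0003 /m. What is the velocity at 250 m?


v = v0*exp(-k*d) = 823*exp(-0.0003*250) = 763.5 m/s

763.5 m/s


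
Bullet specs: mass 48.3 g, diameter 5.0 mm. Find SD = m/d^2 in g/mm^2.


SD = m/d^2 = 48.3/5.0^2 = 1.932 g/mm^2

1.932 g/mm^2


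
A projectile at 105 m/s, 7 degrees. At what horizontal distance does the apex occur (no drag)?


R = v0^2*sin(2*theta)/g = 105^2*sin(2*7°)/9.81 = 271.885 m
apex_dist = R/2 = 271.885/2 = 135.9 m

135.9 m


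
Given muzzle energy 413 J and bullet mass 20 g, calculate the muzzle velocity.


v = sqrt(2*E/m) = sqrt(2*413/0.02) = 203.2 m/s

203.2 m/s


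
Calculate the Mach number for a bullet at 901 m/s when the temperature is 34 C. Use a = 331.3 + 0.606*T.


a = 331.3 + 0.606*(34) = 351.904 m/s
M = v/a = 901/351.904 = 2.56

2.56


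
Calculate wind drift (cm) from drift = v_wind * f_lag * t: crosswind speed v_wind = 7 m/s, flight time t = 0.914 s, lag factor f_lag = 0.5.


drift = v_wind * lag * t = 7 * 0.5 * 0.914 = 3.199 m ≈ 319.9 cm

319.9 cm


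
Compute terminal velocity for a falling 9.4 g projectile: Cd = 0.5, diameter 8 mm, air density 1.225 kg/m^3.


A = pi*(d/2)^2 = pi*(8/2000)^2 = 5.02655e-05 m^2
vt = sqrt(2mg/(Cd*rho*A)) = sqrt(2*0.0094*9.81/(0.5 * 1.225 * 5.02655e-05)) = 77.4 m/s

77.4 m/s


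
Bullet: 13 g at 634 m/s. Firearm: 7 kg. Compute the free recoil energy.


v_r = m_p*v_p/m_gun = 0.013*634/7 = 1.17743 m/s, E_r = 0.5*m_gun*v_r^2 = 0.5*7*1.17743^2 = 4.852 J

4.852 J


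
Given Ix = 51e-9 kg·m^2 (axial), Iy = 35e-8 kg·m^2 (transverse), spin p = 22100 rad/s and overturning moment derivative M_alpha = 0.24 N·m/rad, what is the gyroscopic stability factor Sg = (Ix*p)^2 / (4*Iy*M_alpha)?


Sg = Ix^2 * p^2 / (4 * Iy * M_alpha) = (51e-9)^2 * 22100^2 / (4 * 35e-8 * 0.24) = 3.781

3.781


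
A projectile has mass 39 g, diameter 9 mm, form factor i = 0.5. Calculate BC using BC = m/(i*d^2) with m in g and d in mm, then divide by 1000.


BC = m/(i*d^2*1000) = 39/(0.5 * 9^2 * 1000) = 0.000963

0.000963


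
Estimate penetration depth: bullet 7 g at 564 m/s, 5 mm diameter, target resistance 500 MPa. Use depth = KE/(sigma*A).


A = pi*(d/2)^2 = pi*(5/2)^2 = 19.635 mm^2
E = 0.5*m*v^2 = 0.5*0.007*564^2 = 1113.34 J
depth = E/(sigma*A) = 1113.34 J / (500 MPa * 19.635 mm^2) = 1113.34/(500 * 19.635) m = 0.113403 m ≈ 113.4 mm

113.4 mm


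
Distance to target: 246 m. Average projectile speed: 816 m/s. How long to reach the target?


t = d/v = 246/816 = 0.3015 s

0.3015 s


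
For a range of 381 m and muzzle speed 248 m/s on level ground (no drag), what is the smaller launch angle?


sin(2*theta) = R*g/v0^2 = 381*9.81/248^2 = 0.0607702, theta = arcsin(0.0607702)/2 = 1.742°

1.742 degrees


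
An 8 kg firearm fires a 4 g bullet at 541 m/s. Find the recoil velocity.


v_recoil = m_p * v_p / m_gun = 0.004 * 541 / 8 = 0.2705 m/s

0.2705 m/s


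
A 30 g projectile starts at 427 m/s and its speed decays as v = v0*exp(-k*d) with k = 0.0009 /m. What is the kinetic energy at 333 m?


v = v0*exp(-k*d) = 427*exp(-0.0009*333) = 316.424 m/s
E = 0.5*m*v^2 = 0.5*0.03*316.424^2 = 1502 J

1502 J


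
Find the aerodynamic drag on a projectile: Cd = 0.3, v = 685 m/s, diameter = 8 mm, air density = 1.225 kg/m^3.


A = pi*(d/2)^2 = pi*(8/2000)^2 = 5.02655e-05 m^2
Fd = 0.5*Cd*rho*A*v^2 = 0.5*0.3*1.225*5.02655e-05*685^2 = 4.334 N

4.334 N


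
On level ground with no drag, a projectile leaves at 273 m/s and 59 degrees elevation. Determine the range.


R = v0^2 * sin(2*theta) / g = 273^2 * sin(2*59°) / 9.81 = 6708 m

6708 m


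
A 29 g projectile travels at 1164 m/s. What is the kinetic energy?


E = 0.5*m*v^2 = 0.5*0.029*1164^2 = 19646 J

19646 J


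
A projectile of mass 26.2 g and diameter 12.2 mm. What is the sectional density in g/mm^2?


SD = m/d^2 = 26.2/12.2^2 = 0.176 g/mm^2

0.176 g/mm^2


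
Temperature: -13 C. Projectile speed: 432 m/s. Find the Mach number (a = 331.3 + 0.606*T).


a = 331.3 + 0.606*(-13) = 323.422 m/s
M = v/a = 432/323.422 = 1.336

1.336


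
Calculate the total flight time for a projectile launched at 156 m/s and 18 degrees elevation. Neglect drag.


T = 2*v0*sin(theta)/g = 2*156*sin(18°)/9.81 = 9.828 s

9.828 s


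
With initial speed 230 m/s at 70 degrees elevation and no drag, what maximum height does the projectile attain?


H = (v0*sin(theta))^2 / (2g) = (230*sin(70°))^2 / (2*9.81) = 2381 m

2381 m


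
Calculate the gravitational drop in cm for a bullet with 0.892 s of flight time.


drop = 0.5*g*t^2 = 0.5*9.81*0.892^2 = 3.90273 m ≈ 390.3 cm

390.3 cm


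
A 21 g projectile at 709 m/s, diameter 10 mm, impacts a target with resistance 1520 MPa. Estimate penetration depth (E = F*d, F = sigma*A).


A = pi*(d/2)^2 = pi*(10/2)^2 = 78.5398 mm^2
E = 0.5*m*v^2 = 0.5*0.021*709^2 = 5278.15 J
depth = E/(sigma*A) = 5278.15 J / (1520 MPa * 78.5398 mm^2) = 5278.15/(1520 * 78.5398) m = 0.0442128 m ≈ 44.21 mm

44.21 mm


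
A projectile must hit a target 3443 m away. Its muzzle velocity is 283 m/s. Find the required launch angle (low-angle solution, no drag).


sin(2*theta) = R*g/v0^2 = 3443*9.81/283^2 = 0.421729, theta = arcsin(0.421729)/2 = 12.47°

12.47 degrees


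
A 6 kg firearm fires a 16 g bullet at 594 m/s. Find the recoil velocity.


v_recoil = m_p * v_p / m_gun = 0.016 * 594 / 6 = 1.584 m/s

1.584 m/s


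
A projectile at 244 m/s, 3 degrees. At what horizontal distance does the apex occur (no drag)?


R = v0^2*sin(2*theta)/g = 244^2*sin(2*3°)/9.81 = 634.374 m
apex_dist = R/2 = 634.374/2 = 317.2 m

317.2 m


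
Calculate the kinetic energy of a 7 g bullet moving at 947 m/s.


E = 0.5*m*v^2 = 0.5*0.007*947^2 = 3139 J

3139 J


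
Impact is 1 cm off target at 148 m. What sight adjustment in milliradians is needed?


1 mrad subtends 1 cm per 10 m of range, so adj = error_cm / (dist_m / 10) = 1 / (148/10) = 0.06757 mrad

0.06757 mrad


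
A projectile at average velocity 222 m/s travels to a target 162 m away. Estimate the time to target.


t = d/v = 162/222 = 0.7297 s

0.7297 s


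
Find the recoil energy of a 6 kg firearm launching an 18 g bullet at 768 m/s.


v_r = m_p*v_p/m_gun = 0.018*768/6 = 2.304 m/s, E_r = 0.5*m_gun*v_r^2 = 0.5*6*2.304^2 = 15.93 J

15.93 J


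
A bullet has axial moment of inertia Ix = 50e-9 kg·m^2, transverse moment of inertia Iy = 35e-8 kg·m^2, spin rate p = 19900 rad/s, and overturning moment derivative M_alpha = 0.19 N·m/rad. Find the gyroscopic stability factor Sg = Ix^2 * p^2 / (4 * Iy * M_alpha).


Sg = Ix^2 * p^2 / (4 * Iy * M_alpha) = (50e-9)^2 * 19900^2 / (4 * 35e-8 * 0.19) = 3.722

3.722


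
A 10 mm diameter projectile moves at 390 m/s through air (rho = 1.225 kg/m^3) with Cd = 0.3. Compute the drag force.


A = pi*(d/2)^2 = pi*(10/2000)^2 = 7.85398e-05 m^2
Fd = 0.5*Cd*rho*A*v^2 = 0.5*0.3*1.225*7.85398e-05*390^2 = 2.195 N

2.195 N


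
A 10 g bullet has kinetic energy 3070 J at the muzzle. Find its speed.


v = sqrt(2*E/m) = sqrt(2*3070/0.01) = 783.6 m/s

783.6 m/s


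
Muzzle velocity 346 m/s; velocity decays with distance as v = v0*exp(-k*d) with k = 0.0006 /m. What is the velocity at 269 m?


v = v0*exp(-k*d) = 346*exp(-0.0006*269) = 294.4 m/s

294.4 m/s


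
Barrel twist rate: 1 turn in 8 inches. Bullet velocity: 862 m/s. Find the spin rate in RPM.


twist_m = 8*0.0254 = 0.2032 m
spin = v/twist = 862/0.2032 = 4242.126 rev/s
RPM = spin*60 = 4242.126*60 ≈ 254528 RPM

254528 RPM


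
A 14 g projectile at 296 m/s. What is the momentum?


p = m*v = 0.014*296 = 4.144 kg·m/s

4.144 kg·m/s


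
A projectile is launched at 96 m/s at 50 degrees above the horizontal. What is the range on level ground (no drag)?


R = v0^2 * sin(2*theta) / g = 96^2 * sin(2*50°) / 9.81 = 925.2 m

925.2 m


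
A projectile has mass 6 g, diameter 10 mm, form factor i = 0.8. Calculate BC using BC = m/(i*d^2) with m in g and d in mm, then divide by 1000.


BC = m/(i*d^2*1000) = 6/(0.8 * 10^2 * 1000) = 7.5e-05

7.5e-05


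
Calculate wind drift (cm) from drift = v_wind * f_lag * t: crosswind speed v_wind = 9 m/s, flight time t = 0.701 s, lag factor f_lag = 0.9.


drift = v_wind * lag * t = 9 * 0.9 * 0.701 = 5.6781 m ≈ 567.8 cm

567.8 cm
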